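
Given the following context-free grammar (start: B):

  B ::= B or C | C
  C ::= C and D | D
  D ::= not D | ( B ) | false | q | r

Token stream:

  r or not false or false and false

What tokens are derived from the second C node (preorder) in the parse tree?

[B [B [B [C [D r]]] or [C [D not [D false]]]] or [C [C [D false]] and [D false]]]

not false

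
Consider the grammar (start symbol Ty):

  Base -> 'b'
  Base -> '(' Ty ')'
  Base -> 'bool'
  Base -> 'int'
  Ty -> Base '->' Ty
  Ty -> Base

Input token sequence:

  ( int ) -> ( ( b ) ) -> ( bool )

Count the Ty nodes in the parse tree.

[Ty [Base ( [Ty [Base int]] )] -> [Ty [Base ( [Ty [Base ( [Ty [Base b]] )]] )] -> [Ty [Base ( [Ty [Base bool]] )]]]]

7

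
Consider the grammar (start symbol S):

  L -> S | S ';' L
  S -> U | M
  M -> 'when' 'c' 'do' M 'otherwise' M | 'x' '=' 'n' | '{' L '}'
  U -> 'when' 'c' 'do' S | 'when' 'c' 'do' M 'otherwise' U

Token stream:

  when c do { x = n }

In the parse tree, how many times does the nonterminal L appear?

1

[S [U when c do [S [M { [L [S [M x = n]]] }]]]]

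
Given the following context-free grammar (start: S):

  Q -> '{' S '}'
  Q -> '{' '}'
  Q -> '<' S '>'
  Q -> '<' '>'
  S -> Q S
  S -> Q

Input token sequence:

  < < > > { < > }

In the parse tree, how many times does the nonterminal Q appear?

[S [Q < [S [Q < >]] >] [S [Q { [S [Q < >]] }]]]

4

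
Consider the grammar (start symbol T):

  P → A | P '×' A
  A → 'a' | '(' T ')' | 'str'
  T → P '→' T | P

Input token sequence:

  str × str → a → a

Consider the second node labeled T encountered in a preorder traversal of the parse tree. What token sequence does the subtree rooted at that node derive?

[T [P [P [A str]] × [A str]] → [T [P [A a]] → [T [P [A a]]]]]

a → a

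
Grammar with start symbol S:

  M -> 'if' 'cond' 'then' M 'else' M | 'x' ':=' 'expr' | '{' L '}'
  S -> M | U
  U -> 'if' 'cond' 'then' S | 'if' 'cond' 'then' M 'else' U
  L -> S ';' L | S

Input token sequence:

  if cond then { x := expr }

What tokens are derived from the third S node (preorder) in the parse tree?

x := expr

[S [U if cond then [S [M { [L [S [M x := expr]]] }]]]]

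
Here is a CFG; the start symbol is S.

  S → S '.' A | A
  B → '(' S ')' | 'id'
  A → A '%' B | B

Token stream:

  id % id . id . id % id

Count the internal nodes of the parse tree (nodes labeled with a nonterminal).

13

[S [S [S [A [A [B id]] % [B id]]] . [A [B id]]] . [A [A [B id]] % [B id]]]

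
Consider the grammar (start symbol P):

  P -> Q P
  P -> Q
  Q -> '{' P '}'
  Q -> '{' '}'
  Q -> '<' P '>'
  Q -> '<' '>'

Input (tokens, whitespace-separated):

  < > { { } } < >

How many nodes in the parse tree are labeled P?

[P [Q < >] [P [Q { [P [Q { }]] }] [P [Q < >]]]]

4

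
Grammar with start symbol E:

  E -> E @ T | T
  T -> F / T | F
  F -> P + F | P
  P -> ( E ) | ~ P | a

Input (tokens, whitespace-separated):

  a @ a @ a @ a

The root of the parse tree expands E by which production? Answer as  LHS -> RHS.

[E [E [E [E [T [F [P a]]]] @ [T [F [P a]]]] @ [T [F [P a]]]] @ [T [F [P a]]]]

E -> E @ T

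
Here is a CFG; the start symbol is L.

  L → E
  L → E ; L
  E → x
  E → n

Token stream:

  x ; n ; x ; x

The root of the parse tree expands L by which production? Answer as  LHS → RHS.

[L [E x] ; [L [E n] ; [L [E x] ; [L [E x]]]]]

L → E ; L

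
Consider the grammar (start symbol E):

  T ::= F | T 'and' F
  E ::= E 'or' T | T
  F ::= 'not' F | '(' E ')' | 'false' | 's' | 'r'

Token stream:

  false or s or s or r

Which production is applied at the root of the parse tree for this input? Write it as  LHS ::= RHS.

[E [E [E [E [T [F false]]] or [T [F s]]] or [T [F s]]] or [T [F r]]]

E ::= E 'or' T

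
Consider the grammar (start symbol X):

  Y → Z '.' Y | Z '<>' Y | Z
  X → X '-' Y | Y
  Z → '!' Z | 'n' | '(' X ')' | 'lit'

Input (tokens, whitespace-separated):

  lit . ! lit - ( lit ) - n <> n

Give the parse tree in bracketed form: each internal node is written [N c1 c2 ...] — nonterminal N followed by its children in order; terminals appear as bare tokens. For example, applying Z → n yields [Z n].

X
X - Y
X - Y - Y
Y - Y - Y
Z . Y - Y - Y
lit . Y - Y - Y
lit . Z - Y - Y
lit . ! Z - Y - Y
lit . ! lit - Y - Y
lit . ! lit - Z - Y
lit . ! lit - ( X ) - Y
lit . ! lit - ( Y ) - Y
lit . ! lit - ( Z ) - Y
lit . ! lit - ( lit ) - Y
lit . ! lit - ( lit ) - Z <> Y
lit . ! lit - ( lit ) - n <> Y
lit . ! lit - ( lit ) - n <> Z
lit . ! lit - ( lit ) - n <> n

[X [X [X [Y [Z lit] . [Y [Z ! [Z lit]]]]] - [Y [Z ( [X [Y [Z lit]]] )]]] - [Y [Z n] <> [Y [Z n]]]]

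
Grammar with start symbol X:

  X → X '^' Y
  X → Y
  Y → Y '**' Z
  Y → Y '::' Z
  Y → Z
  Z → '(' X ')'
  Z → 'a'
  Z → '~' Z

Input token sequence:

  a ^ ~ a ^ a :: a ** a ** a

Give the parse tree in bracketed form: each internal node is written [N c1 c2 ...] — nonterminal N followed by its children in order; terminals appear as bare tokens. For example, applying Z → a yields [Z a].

X
X ^ Y
X ^ Y ^ Y
Y ^ Y ^ Y
Z ^ Y ^ Y
a ^ Y ^ Y
a ^ Z ^ Y
a ^ ~ Z ^ Y
a ^ ~ a ^ Y
a ^ ~ a ^ Y ** Z
a ^ ~ a ^ Y ** Z ** Z
a ^ ~ a ^ Y :: Z ** Z ** Z
a ^ ~ a ^ Z :: Z ** Z ** Z
a ^ ~ a ^ a :: Z ** Z ** Z
a ^ ~ a ^ a :: a ** Z ** Z
a ^ ~ a ^ a :: a ** a ** Z
a ^ ~ a ^ a :: a ** a ** a

[X [X [X [Y [Z a]]] ^ [Y [Z ~ [Z a]]]] ^ [Y [Y [Y [Y [Z a]] :: [Z a]] ** [Z a]] ** [Z a]]]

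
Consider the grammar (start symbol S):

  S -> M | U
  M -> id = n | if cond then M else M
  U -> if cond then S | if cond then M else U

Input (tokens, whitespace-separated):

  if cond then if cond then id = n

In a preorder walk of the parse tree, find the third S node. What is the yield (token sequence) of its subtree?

id = n

[S [U if cond then [S [U if cond then [S [M id = n]]]]]]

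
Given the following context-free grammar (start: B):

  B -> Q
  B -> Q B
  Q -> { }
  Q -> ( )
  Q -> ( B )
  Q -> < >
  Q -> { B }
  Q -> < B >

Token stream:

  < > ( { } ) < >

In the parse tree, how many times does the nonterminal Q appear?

4

[B [Q < >] [B [Q ( [B [Q { }]] )] [B [Q < >]]]]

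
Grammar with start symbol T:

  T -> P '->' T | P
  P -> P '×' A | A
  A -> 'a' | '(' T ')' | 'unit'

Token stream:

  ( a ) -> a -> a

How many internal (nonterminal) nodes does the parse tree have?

[T [P [A ( [T [P [A a]]] )]] -> [T [P [A a]] -> [T [P [A a]]]]]

12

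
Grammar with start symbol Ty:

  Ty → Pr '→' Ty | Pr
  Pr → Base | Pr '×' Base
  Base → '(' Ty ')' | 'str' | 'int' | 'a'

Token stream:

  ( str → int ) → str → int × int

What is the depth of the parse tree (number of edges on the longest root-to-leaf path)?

[Ty [Pr [Base ( [Ty [Pr [Base str]] → [Ty [Pr [Base int]]]] )]] → [Ty [Pr [Base str]] → [Ty [Pr [Pr [Base int]] × [Base int]]]]]

7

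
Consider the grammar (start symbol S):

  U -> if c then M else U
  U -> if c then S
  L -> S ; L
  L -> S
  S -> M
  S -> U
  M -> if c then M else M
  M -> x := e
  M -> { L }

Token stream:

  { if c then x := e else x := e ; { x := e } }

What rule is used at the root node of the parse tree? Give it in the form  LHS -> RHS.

S -> M

[S [M { [L [S [M if c then [M x := e] else [M x := e]]] ; [L [S [M { [L [S [M x := e]]] }]]]] }]]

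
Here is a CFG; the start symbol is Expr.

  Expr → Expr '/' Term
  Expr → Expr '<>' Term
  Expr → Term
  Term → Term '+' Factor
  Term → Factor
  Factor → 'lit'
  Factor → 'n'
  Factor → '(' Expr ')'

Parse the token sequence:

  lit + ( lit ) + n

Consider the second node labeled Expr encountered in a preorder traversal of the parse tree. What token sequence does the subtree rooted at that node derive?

[Expr [Term [Term [Term [Factor lit]] + [Factor ( [Expr [Term [Factor lit]]] )]] + [Factor n]]]

lit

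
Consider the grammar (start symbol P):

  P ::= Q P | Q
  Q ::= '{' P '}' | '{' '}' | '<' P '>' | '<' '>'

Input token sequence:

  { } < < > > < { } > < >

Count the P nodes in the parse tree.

[P [Q { }] [P [Q < [P [Q < >]] >] [P [Q < [P [Q { }]] >] [P [Q < >]]]]]

6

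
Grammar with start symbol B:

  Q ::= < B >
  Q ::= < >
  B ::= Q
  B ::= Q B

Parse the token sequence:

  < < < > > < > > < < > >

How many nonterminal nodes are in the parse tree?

12

[B [Q < [B [Q < [B [Q < >]] >] [B [Q < >]]] >] [B [Q < [B [Q < >]] >]]]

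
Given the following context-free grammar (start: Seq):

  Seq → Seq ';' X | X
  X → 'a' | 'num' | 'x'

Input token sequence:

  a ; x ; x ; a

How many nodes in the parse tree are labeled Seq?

[Seq [Seq [Seq [Seq [X a]] ; [X x]] ; [X x]] ; [X a]]

4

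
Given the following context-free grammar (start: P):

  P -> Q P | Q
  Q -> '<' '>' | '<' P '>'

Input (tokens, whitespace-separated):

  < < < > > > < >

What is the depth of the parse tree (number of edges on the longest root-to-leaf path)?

[P [Q < [P [Q < [P [Q < >]] >]] >] [P [Q < >]]]

6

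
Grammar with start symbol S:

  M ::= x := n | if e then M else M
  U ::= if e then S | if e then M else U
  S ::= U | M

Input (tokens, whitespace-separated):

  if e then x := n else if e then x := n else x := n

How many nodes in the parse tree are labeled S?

[S [M if e then [M x := n] else [M if e then [M x := n] else [M x := n]]]]

1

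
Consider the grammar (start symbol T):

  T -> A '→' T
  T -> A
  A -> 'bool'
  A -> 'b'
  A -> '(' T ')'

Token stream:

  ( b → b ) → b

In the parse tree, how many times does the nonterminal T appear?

4

[T [A ( [T [A b] → [T [A b]]] )] → [T [A b]]]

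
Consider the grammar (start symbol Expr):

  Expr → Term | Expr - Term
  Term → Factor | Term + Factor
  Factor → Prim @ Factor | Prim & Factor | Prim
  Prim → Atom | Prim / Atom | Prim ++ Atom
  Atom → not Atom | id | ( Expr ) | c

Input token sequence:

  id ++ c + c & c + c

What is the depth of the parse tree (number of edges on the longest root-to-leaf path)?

[Expr [Term [Term [Term [Factor [Prim [Prim [Atom id]] ++ [Atom c]]]] + [Factor [Prim [Atom c]] & [Factor [Prim [Atom c]]]]] + [Factor [Prim [Atom c]]]]]

8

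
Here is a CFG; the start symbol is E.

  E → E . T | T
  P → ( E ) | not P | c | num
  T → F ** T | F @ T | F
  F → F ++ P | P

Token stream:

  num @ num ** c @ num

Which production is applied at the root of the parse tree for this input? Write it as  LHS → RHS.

E → T

[E [T [F [P num]] @ [T [F [P num]] ** [T [F [P c]] @ [T [F [P num]]]]]]]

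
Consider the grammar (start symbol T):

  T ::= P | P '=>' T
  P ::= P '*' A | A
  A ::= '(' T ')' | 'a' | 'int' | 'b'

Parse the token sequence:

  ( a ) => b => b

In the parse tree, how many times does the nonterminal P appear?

4

[T [P [A ( [T [P [A a]]] )]] => [T [P [A b]] => [T [P [A b]]]]]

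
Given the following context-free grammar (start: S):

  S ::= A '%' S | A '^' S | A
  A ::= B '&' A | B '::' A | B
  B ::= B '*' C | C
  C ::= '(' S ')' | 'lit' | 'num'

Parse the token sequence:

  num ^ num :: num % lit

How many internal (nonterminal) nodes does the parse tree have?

[S [A [B [C num]]] ^ [S [A [B [C num]] :: [A [B [C num]]]] % [S [A [B [C lit]]]]]]

15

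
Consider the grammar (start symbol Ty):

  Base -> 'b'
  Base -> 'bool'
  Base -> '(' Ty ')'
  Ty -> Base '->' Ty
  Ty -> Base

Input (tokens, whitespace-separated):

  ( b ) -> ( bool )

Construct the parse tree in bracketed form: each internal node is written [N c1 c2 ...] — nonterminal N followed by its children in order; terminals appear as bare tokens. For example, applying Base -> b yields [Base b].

Ty
Base -> Ty
( Ty ) -> Ty
( Base ) -> Ty
( b ) -> Ty
( b ) -> Base
( b ) -> ( Ty )
( b ) -> ( Base )
( b ) -> ( bool )

[Ty [Base ( [Ty [Base b]] )] -> [Ty [Base ( [Ty [Base bool]] )]]]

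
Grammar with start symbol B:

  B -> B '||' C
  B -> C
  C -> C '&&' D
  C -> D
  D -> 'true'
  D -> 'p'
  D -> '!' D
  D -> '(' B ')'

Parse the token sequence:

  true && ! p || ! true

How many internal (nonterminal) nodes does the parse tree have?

[B [B [C [C [D true]] && [D ! [D p]]]] || [C [D ! [D true]]]]

10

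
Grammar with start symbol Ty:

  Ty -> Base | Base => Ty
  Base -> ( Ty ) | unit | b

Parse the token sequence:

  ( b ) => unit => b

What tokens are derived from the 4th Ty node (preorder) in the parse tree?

b

[Ty [Base ( [Ty [Base b]] )] => [Ty [Base unit] => [Ty [Base b]]]]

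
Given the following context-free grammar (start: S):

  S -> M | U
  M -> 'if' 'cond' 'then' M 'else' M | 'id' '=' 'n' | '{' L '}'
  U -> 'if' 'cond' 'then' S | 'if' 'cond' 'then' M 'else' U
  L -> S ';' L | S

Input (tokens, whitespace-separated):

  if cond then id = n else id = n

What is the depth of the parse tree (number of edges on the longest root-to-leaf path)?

3

[S [M if cond then [M id = n] else [M id = n]]]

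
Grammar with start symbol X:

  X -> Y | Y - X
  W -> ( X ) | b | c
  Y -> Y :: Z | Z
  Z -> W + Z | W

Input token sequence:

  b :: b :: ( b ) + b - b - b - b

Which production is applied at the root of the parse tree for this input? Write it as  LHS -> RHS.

X -> Y - X

[X [Y [Y [Y [Z [W b]]] :: [Z [W b]]] :: [Z [W ( [X [Y [Z [W b]]]] )] + [Z [W b]]]] - [X [Y [Z [W b]]] - [X [Y [Z [W b]]] - [X [Y [Z [W b]]]]]]]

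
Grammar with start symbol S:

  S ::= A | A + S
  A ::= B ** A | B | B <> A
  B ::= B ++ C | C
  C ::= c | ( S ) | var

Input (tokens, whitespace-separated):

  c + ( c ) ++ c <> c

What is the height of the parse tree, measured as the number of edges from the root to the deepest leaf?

10

[S [A [B [C c]]] + [S [A [B [B [C ( [S [A [B [C c]]]] )]] ++ [C c]] <> [A [B [C c]]]]]]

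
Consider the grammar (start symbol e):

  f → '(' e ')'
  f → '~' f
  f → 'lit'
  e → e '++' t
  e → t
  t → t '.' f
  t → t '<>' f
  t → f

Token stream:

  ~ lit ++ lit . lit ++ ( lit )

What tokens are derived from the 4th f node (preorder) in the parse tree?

lit

[e [e [e [t [f ~ [f lit]]]] ++ [t [t [f lit]] . [f lit]]] ++ [t [f ( [e [t [f lit]]] )]]]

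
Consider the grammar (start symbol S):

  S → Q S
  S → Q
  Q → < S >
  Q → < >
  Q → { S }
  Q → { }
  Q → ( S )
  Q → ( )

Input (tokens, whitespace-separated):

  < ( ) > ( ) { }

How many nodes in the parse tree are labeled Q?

[S [Q < [S [Q ( )]] >] [S [Q ( )] [S [Q { }]]]]

4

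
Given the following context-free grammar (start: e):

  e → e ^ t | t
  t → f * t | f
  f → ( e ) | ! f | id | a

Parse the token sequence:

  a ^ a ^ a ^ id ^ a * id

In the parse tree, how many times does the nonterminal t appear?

[e [e [e [e [e [t [f a]]] ^ [t [f a]]] ^ [t [f a]]] ^ [t [f id]]] ^ [t [f a] * [t [f id]]]]

6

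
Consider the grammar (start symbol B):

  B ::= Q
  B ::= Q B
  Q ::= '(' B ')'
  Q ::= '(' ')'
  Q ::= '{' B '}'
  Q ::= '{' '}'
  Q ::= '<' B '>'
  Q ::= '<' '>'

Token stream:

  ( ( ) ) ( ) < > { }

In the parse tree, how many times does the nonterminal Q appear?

[B [Q ( [B [Q ( )]] )] [B [Q ( )] [B [Q < >] [B [Q { }]]]]]

5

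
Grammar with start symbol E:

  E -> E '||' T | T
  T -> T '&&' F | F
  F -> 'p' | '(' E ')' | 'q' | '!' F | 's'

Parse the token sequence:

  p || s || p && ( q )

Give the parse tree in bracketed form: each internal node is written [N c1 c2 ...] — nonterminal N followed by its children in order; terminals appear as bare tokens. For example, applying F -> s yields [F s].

[E [E [E [T [F p]]] || [T [F s]]] || [T [T [F p]] && [F ( [E [T [F q]]] )]]]

E
E || T
E || T || T
T || T || T
F || T || T
p || T || T
p || F || T
p || s || T
p || s || T && F
p || s || F && F
p || s || p && F
p || s || p && ( E )
p || s || p && ( T )
p || s || p && ( F )
p || s || p && ( q )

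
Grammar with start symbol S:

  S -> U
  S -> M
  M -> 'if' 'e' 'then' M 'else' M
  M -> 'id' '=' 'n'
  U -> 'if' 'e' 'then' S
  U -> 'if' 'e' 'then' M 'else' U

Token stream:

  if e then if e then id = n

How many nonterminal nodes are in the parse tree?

6

[S [U if e then [S [U if e then [S [M id = n]]]]]]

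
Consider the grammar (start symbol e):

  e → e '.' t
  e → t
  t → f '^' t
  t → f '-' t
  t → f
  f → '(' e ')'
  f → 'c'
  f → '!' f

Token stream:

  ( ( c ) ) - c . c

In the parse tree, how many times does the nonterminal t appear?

5

[e [e [t [f ( [e [t [f ( [e [t [f c]]] )]]] )] - [t [f c]]]] . [t [f c]]]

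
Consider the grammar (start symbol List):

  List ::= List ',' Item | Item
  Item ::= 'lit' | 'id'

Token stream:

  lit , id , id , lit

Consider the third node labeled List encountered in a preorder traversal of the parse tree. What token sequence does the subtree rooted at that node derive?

[List [List [List [List [Item lit]] , [Item id]] , [Item id]] , [Item lit]]

lit , id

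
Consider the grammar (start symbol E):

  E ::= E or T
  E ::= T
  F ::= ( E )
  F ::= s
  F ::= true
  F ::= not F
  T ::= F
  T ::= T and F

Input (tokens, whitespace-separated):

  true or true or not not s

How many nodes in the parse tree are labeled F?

[E [E [E [T [F true]]] or [T [F true]]] or [T [F not [F not [F s]]]]]

5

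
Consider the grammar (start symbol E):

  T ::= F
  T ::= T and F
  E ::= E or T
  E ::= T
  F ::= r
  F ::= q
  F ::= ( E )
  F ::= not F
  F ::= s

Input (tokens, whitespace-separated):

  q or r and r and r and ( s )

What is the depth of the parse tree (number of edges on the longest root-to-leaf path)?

[E [E [T [F q]]] or [T [T [T [T [F r]] and [F r]] and [F r]] and [F ( [E [T [F s]]] )]]]

6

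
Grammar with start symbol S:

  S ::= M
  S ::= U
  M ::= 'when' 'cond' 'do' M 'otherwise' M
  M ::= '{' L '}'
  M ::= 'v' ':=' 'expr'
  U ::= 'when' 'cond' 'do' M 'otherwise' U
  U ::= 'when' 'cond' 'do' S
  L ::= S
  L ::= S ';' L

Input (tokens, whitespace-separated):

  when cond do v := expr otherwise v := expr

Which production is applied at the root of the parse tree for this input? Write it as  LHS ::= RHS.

S ::= M

[S [M when cond do [M v := expr] otherwise [M v := expr]]]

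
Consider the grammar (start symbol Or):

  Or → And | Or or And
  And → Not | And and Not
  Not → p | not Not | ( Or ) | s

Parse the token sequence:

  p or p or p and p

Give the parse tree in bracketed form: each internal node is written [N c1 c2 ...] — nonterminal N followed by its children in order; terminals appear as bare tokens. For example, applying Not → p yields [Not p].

[Or [Or [Or [And [Not p]]] or [And [Not p]]] or [And [And [Not p]] and [Not p]]]

Or
Or or And
Or or And or And
And or And or And
Not or And or And
p or And or And
p or Not or And
p or p or And
p or p or And and Not
p or p or Not and Not
p or p or p and Not
p or p or p and p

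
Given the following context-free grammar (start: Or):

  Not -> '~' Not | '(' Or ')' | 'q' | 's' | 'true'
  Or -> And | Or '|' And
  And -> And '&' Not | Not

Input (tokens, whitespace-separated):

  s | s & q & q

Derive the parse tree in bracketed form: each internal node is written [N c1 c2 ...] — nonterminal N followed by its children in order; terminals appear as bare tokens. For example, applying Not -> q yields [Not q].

Or
Or | And
And | And
Not | And
s | And
s | And & Not
s | And & Not & Not
s | Not & Not & Not
s | s & Not & Not
s | s & q & Not
s | s & q & q

[Or [Or [And [Not s]]] | [And [And [And [Not s]] & [Not q]] & [Not q]]]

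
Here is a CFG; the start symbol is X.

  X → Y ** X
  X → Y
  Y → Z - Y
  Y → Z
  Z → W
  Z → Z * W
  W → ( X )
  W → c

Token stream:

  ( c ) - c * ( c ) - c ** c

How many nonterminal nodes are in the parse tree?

24

[X [Y [Z [W ( [X [Y [Z [W c]]]] )]] - [Y [Z [Z [W c]] * [W ( [X [Y [Z [W c]]]] )]] - [Y [Z [W c]]]]] ** [X [Y [Z [W c]]]]]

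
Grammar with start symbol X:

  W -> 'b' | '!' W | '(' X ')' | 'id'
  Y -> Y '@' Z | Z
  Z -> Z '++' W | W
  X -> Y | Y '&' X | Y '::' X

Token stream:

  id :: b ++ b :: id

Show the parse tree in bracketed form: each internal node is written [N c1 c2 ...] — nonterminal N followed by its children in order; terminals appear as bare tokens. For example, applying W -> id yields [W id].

X
Y :: X
Z :: X
W :: X
id :: X
id :: Y :: X
id :: Z :: X
id :: Z ++ W :: X
id :: W ++ W :: X
id :: b ++ W :: X
id :: b ++ b :: X
id :: b ++ b :: Y
id :: b ++ b :: Z
id :: b ++ b :: W
id :: b ++ b :: id

[X [Y [Z [W id]]] :: [X [Y [Z [Z [W b]] ++ [W b]]] :: [X [Y [Z [W id]]]]]]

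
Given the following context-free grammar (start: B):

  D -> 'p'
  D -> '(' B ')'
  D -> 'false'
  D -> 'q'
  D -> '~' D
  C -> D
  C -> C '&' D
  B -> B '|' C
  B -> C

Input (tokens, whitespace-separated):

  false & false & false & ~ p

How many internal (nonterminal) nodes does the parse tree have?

10

[B [C [C [C [C [D false]] & [D false]] & [D false]] & [D ~ [D p]]]]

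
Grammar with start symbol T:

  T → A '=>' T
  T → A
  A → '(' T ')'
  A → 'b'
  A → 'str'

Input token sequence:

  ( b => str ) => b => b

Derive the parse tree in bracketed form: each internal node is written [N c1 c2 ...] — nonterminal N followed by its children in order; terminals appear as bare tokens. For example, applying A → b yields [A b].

T
A => T
( T ) => T
( A => T ) => T
( b => T ) => T
( b => A ) => T
( b => str ) => T
( b => str ) => A => T
( b => str ) => b => T
( b => str ) => b => A
( b => str ) => b => b

[T [A ( [T [A b] => [T [A str]]] )] => [T [A b] => [T [A b]]]]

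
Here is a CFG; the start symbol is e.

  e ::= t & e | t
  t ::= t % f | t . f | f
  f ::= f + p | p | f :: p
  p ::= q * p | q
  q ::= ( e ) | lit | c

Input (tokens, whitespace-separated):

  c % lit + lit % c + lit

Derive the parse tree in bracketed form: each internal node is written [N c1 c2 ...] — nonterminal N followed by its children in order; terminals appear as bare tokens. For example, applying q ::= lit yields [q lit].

[e [t [t [t [f [p [q c]]]] % [f [f [p [q lit]]] + [p [q lit]]]] % [f [f [p [q c]]] + [p [q lit]]]]]

e
t
t % f
t % f % f
f % f % f
p % f % f
q % f % f
c % f % f
c % f + p % f
c % p + p % f
c % q + p % f
c % lit + p % f
c % lit + q % f
c % lit + lit % f
c % lit + lit % f + p
c % lit + lit % p + p
c % lit + lit % q + p
c % lit + lit % c + p
c % lit + lit % c + q
c % lit + lit % c + lit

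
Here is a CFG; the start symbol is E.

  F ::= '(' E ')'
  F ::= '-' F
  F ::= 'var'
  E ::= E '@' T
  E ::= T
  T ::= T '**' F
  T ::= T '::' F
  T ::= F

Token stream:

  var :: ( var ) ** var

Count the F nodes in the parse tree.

4

[E [T [T [T [F var]] :: [F ( [E [T [F var]]] )]] ** [F var]]]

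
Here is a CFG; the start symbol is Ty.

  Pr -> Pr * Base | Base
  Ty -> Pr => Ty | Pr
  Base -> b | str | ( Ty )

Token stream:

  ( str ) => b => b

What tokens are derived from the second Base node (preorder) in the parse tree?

[Ty [Pr [Base ( [Ty [Pr [Base str]]] )]] => [Ty [Pr [Base b]] => [Ty [Pr [Base b]]]]]

str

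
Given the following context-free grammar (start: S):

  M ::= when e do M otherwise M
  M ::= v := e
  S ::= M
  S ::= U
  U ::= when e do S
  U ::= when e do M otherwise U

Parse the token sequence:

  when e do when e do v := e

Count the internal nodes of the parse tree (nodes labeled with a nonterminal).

[S [U when e do [S [U when e do [S [M v := e]]]]]]

6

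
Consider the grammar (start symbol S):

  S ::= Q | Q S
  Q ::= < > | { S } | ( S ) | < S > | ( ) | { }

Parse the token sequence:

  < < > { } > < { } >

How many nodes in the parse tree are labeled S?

5

[S [Q < [S [Q < >] [S [Q { }]]] >] [S [Q < [S [Q { }]] >]]]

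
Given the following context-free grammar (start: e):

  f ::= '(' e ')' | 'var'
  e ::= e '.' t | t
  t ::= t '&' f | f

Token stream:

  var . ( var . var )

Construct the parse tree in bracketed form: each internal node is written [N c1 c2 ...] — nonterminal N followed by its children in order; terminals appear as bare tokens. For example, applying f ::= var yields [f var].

[e [e [t [f var]]] . [t [f ( [e [e [t [f var]]] . [t [f var]]] )]]]

e
e . t
t . t
f . t
var . t
var . f
var . ( e )
var . ( e . t )
var . ( t . t )
var . ( f . t )
var . ( var . t )
var . ( var . f )
var . ( var . var )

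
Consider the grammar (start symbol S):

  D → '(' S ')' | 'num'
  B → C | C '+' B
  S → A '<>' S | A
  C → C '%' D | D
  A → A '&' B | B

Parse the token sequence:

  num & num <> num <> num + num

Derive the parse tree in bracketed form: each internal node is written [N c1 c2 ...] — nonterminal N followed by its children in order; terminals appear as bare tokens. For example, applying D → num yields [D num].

S
A <> S
A & B <> S
B & B <> S
C & B <> S
D & B <> S
num & B <> S
num & C <> S
num & D <> S
num & num <> S
num & num <> A <> S
num & num <> B <> S
num & num <> C <> S
num & num <> D <> S
num & num <> num <> S
num & num <> num <> A
num & num <> num <> B
num & num <> num <> C + B
num & num <> num <> D + B
num & num <> num <> num + B
num & num <> num <> num + C
num & num <> num <> num + D
num & num <> num <> num + num

[S [A [A [B [C [D num]]]] & [B [C [D num]]]] <> [S [A [B [C [D num]]]] <> [S [A [B [C [D num]] + [B [C [D num]]]]]]]]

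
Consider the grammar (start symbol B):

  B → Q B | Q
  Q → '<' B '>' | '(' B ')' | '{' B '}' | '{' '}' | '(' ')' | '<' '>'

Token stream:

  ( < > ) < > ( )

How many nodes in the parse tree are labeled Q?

[B [Q ( [B [Q < >]] )] [B [Q < >] [B [Q ( )]]]]

4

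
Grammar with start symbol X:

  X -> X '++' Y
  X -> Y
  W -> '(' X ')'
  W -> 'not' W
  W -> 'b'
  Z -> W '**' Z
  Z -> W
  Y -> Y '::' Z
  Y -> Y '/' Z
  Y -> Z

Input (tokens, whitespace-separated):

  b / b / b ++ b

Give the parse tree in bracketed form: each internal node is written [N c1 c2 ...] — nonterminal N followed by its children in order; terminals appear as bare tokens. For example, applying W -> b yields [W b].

X
X ++ Y
Y ++ Y
Y / Z ++ Y
Y / Z / Z ++ Y
Z / Z / Z ++ Y
W / Z / Z ++ Y
b / Z / Z ++ Y
b / W / Z ++ Y
b / b / Z ++ Y
b / b / W ++ Y
b / b / b ++ Y
b / b / b ++ Z
b / b / b ++ W
b / b / b ++ b

[X [X [Y [Y [Y [Z [W b]]] / [Z [W b]]] / [Z [W b]]]] ++ [Y [Z [W b]]]]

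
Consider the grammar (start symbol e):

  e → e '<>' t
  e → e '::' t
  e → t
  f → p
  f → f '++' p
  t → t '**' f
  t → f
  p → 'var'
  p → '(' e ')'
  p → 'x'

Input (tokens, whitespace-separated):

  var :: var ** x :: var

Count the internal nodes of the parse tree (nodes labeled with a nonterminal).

[e [e [e [t [f [p var]]]] :: [t [t [f [p var]]] ** [f [p x]]]] :: [t [f [p var]]]]

15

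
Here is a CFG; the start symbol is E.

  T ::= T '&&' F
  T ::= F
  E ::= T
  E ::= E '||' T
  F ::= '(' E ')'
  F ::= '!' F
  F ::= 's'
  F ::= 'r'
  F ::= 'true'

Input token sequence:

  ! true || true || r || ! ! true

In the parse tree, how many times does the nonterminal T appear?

[E [E [E [E [T [F ! [F true]]]] || [T [F true]]] || [T [F r]]] || [T [F ! [F ! [F true]]]]]

4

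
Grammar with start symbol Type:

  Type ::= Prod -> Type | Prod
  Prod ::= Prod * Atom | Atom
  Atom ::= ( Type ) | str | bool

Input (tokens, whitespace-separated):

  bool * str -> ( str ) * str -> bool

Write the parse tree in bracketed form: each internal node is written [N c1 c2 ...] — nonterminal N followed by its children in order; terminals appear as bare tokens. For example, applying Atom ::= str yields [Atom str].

Type
Prod -> Type
Prod * Atom -> Type
Atom * Atom -> Type
bool * Atom -> Type
bool * str -> Type
bool * str -> Prod -> Type
bool * str -> Prod * Atom -> Type
bool * str -> Atom * Atom -> Type
bool * str -> ( Type ) * Atom -> Type
bool * str -> ( Prod ) * Atom -> Type
bool * str -> ( Atom ) * Atom -> Type
bool * str -> ( str ) * Atom -> Type
bool * str -> ( str ) * str -> Type
bool * str -> ( str ) * str -> Prod
bool * str -> ( str ) * str -> Atom
bool * str -> ( str ) * str -> bool

[Type [Prod [Prod [Atom bool]] * [Atom str]] -> [Type [Prod [Prod [Atom ( [Type [Prod [Atom str]]] )]] * [Atom str]] -> [Type [Prod [Atom bool]]]]]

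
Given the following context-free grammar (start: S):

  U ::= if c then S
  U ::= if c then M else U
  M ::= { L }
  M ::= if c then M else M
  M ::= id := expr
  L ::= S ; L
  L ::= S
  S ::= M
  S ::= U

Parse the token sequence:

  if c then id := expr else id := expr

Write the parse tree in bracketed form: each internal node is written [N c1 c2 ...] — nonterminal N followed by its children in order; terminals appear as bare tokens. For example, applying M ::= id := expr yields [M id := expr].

[S [M if c then [M id := expr] else [M id := expr]]]

S
M
if c then M else M
if c then id := expr else M
if c then id := expr else id := expr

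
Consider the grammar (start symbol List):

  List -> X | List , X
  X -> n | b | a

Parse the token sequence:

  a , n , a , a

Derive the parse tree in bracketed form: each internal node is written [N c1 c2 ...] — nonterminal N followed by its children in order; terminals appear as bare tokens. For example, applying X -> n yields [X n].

List
List , X
List , X , X
List , X , X , X
X , X , X , X
a , X , X , X
a , n , X , X
a , n , a , X
a , n , a , a

[List [List [List [List [X a]] , [X n]] , [X a]] , [X a]]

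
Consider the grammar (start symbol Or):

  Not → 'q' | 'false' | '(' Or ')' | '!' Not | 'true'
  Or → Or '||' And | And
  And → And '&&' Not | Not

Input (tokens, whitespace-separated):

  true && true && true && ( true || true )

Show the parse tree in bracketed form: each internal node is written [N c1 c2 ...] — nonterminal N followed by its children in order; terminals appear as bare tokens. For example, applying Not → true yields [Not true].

Or
And
And && Not
And && Not && Not
And && Not && Not && Not
Not && Not && Not && Not
true && Not && Not && Not
true && true && Not && Not
true && true && true && Not
true && true && true && ( Or )
true && true && true && ( Or || And )
true && true && true && ( And || And )
true && true && true && ( Not || And )
true && true && true && ( true || And )
true && true && true && ( true || Not )
true && true && true && ( true || true )

[Or [And [And [And [And [Not true]] && [Not true]] && [Not true]] && [Not ( [Or [Or [And [Not true]]] || [And [Not true]]] )]]]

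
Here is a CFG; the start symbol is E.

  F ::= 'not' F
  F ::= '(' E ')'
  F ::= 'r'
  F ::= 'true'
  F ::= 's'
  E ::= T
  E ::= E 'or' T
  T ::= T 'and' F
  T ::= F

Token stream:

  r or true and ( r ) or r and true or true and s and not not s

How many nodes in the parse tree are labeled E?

[E [E [E [E [T [F r]]] or [T [T [F true]] and [F ( [E [T [F r]]] )]]] or [T [T [F r]] and [F true]]] or [T [T [T [F true]] and [F s]] and [F not [F not [F s]]]]]

5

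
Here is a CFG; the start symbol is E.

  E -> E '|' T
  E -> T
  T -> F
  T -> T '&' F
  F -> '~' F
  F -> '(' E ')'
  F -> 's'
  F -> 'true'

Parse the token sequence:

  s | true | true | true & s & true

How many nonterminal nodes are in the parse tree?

16

[E [E [E [E [T [F s]]] | [T [F true]]] | [T [F true]]] | [T [T [T [F true]] & [F s]] & [F true]]]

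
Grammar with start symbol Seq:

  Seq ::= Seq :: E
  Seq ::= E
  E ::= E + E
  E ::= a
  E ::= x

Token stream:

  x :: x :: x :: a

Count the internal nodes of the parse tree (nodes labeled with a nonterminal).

[Seq [Seq [Seq [Seq [E x]] :: [E x]] :: [E x]] :: [E a]]

8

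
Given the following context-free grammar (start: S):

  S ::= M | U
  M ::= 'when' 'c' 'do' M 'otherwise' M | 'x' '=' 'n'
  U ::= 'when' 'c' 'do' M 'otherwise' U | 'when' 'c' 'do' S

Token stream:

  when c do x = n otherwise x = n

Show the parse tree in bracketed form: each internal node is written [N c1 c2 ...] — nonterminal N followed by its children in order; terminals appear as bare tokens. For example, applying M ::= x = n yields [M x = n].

S
M
when c do M otherwise M
when c do x = n otherwise M
when c do x = n otherwise x = n

[S [M when c do [M x = n] otherwise [M x = n]]]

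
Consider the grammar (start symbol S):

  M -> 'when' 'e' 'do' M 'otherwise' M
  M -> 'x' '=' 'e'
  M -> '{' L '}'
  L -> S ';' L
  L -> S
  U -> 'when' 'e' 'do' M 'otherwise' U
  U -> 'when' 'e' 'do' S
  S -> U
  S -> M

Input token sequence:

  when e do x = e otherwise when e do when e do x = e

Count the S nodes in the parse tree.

3

[S [U when e do [M x = e] otherwise [U when e do [S [U when e do [S [M x = e]]]]]]]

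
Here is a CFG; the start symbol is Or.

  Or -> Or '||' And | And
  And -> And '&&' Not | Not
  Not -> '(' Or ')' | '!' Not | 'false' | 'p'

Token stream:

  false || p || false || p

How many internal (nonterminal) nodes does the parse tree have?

12

[Or [Or [Or [Or [And [Not false]]] || [And [Not p]]] || [And [Not false]]] || [And [Not p]]]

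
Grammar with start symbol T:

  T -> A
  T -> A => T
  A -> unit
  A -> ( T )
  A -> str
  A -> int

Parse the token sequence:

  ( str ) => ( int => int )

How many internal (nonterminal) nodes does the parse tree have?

[T [A ( [T [A str]] )] => [T [A ( [T [A int] => [T [A int]]] )]]]

10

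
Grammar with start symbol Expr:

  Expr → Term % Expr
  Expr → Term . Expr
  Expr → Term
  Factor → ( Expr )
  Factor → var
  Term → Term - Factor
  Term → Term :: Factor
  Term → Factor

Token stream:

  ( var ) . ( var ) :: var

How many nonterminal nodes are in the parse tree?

14

[Expr [Term [Factor ( [Expr [Term [Factor var]]] )]] . [Expr [Term [Term [Factor ( [Expr [Term [Factor var]]] )]] :: [Factor var]]]]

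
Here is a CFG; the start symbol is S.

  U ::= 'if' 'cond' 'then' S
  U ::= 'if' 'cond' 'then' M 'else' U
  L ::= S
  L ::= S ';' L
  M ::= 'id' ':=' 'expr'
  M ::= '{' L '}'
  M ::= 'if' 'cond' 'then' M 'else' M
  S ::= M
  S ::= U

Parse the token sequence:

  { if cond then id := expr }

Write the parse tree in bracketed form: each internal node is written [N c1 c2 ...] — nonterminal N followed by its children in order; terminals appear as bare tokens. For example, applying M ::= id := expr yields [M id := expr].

S
M
{ L }
{ S }
{ U }
{ if cond then S }
{ if cond then M }
{ if cond then id := expr }

[S [M { [L [S [U if cond then [S [M id := expr]]]]] }]]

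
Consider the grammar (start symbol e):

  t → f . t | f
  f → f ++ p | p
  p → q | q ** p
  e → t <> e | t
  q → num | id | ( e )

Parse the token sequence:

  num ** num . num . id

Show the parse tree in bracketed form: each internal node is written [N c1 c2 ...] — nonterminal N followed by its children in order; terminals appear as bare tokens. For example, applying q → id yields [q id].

e
t
f . t
p . t
q ** p . t
num ** p . t
num ** q . t
num ** num . t
num ** num . f . t
num ** num . p . t
num ** num . q . t
num ** num . num . t
num ** num . num . f
num ** num . num . p
num ** num . num . q
num ** num . num . id

[e [t [f [p [q num] ** [p [q num]]]] . [t [f [p [q num]]] . [t [f [p [q id]]]]]]]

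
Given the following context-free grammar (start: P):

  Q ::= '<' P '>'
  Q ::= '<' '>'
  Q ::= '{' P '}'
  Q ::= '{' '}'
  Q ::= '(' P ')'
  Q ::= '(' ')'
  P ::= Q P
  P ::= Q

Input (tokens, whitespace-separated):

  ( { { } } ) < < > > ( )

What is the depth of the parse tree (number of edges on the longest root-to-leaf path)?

6

[P [Q ( [P [Q { [P [Q { }]] }]] )] [P [Q < [P [Q < >]] >] [P [Q ( )]]]]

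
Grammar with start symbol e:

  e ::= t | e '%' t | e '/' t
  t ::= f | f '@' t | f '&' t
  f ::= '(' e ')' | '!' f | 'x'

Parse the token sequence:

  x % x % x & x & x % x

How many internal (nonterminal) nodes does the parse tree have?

[e [e [e [e [t [f x]]] % [t [f x]]] % [t [f x] & [t [f x] & [t [f x]]]]] % [t [f x]]]

16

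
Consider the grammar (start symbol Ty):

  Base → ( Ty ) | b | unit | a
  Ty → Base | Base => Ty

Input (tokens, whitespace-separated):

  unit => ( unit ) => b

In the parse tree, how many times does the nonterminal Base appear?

[Ty [Base unit] => [Ty [Base ( [Ty [Base unit]] )] => [Ty [Base b]]]]

4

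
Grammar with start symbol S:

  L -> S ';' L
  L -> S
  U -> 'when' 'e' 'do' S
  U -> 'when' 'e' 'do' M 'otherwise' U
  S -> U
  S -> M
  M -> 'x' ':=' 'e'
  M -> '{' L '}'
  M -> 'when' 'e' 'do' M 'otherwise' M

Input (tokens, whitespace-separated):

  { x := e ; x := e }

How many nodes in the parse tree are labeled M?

3

[S [M { [L [S [M x := e]] ; [L [S [M x := e]]]] }]]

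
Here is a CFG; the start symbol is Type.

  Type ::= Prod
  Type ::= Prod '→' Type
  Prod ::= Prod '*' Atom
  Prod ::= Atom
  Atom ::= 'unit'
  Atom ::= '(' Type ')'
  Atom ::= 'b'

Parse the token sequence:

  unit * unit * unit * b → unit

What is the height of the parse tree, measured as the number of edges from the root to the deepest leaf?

[Type [Prod [Prod [Prod [Prod [Atom unit]] * [Atom unit]] * [Atom unit]] * [Atom b]] → [Type [Prod [Atom unit]]]]

6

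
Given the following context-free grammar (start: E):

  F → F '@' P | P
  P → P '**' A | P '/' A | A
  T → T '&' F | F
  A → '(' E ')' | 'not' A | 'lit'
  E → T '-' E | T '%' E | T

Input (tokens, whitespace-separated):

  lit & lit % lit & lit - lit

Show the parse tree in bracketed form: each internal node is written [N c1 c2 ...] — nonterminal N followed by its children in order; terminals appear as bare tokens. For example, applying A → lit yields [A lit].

E
T % E
T & F % E
F & F % E
P & F % E
A & F % E
lit & F % E
lit & P % E
lit & A % E
lit & lit % E
lit & lit % T - E
lit & lit % T & F - E
lit & lit % F & F - E
lit & lit % P & F - E
lit & lit % A & F - E
lit & lit % lit & F - E
lit & lit % lit & P - E
lit & lit % lit & A - E
lit & lit % lit & lit - E
lit & lit % lit & lit - T
lit & lit % lit & lit - F
lit & lit % lit & lit - P
lit & lit % lit & lit - A
lit & lit % lit & lit - lit

[E [T [T [F [P [A lit]]]] & [F [P [A lit]]]] % [E [T [T [F [P [A lit]]]] & [F [P [A lit]]]] - [E [T [F [P [A lit]]]]]]]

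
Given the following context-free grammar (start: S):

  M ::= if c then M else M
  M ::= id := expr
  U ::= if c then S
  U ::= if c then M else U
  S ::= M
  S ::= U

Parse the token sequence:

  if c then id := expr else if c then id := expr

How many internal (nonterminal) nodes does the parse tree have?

6

[S [U if c then [M id := expr] else [U if c then [S [M id := expr]]]]]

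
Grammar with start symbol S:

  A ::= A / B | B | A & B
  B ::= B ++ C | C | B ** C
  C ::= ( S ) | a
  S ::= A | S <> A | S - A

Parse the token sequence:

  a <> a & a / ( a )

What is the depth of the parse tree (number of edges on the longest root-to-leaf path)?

8

[S [S [A [B [C a]]]] <> [A [A [A [B [C a]]] & [B [C a]]] / [B [C ( [S [A [B [C a]]]] )]]]]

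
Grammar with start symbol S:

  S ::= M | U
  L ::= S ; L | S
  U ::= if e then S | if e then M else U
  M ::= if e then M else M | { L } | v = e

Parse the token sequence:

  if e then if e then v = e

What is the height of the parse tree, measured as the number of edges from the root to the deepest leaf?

[S [U if e then [S [U if e then [S [M v = e]]]]]]

6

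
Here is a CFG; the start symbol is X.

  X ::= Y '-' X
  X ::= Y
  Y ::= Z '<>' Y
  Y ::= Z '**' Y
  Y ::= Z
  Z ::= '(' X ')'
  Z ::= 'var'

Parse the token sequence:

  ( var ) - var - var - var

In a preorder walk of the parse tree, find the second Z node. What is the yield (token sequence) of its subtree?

var

[X [Y [Z ( [X [Y [Z var]]] )]] - [X [Y [Z var]] - [X [Y [Z var]] - [X [Y [Z var]]]]]]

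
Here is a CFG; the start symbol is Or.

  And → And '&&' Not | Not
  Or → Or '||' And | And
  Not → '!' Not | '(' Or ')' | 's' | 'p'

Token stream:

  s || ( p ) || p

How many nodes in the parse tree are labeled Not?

4

[Or [Or [Or [And [Not s]]] || [And [Not ( [Or [And [Not p]]] )]]] || [And [Not p]]]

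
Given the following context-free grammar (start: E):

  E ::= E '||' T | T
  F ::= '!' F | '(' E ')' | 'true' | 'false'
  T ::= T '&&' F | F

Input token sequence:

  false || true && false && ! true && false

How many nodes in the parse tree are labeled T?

5

[E [E [T [F false]]] || [T [T [T [T [F true]] && [F false]] && [F ! [F true]]] && [F false]]]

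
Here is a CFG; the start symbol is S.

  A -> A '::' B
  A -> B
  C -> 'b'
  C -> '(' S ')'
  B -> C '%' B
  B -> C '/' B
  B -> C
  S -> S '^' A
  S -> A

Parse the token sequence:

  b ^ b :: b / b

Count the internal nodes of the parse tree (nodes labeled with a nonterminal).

13

[S [S [A [B [C b]]]] ^ [A [A [B [C b]]] :: [B [C b] / [B [C b]]]]]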